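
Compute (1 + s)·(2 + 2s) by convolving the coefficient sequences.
Ascending coefficients: a = [1, 1], b = [2, 2]. c[0] = 1×2 = 2; c[1] = 1×2 + 1×2 = 4; c[2] = 1×2 = 2. Result coefficients: [2, 4, 2] → 2 + 4s + 2s^2

2 + 4s + 2s^2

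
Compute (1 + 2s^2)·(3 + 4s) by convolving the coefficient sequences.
Ascending coefficients: a = [1, 0, 2], b = [3, 4]. c[0] = 1×3 = 3; c[1] = 1×4 + 0×3 = 4; c[2] = 0×4 + 2×3 = 6; c[3] = 2×4 = 8. Result coefficients: [3, 4, 6, 8] → 3 + 4s + 6s^2 + 8s^3

3 + 4s + 6s^2 + 8s^3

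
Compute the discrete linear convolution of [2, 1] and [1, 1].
y[0] = 2×1 = 2; y[1] = 2×1 + 1×1 = 3; y[2] = 1×1 = 1

[2, 3, 1]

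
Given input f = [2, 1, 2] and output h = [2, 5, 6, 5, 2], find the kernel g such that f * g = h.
Output length 5 = len(f) + len(g) - 1 ⇒ len(g) = 3. Solve g forward using g[k] = (h[k] - Σ_{i≥1} f[i]·g[k-i]) / f[0]: g[0] = h[0] / f[0] = 2 / 2 = 1; g[1] = (h[1] - 1×1) / f[0] = (5 - 1×1) / 2 = 2; g[2] = (h[2] - 1×2 - 2×1) / f[0] = (6 - 1×2 - 2×1) / 2 = 1. So g = [1, 2, 1]. Forward-check [2, 1, 2] * [1, 2, 1]: h[0] = 2×1 = 2; h[1] = 2×2 + 1×1 = 5; h[2] = 2×1 + 1×2 + 2×1 = 6; h[3] = 1×1 + 2×2 = 5; h[4] = 2×1 = 2 → [2, 5, 6, 5, 2] ✓

[1, 2, 1]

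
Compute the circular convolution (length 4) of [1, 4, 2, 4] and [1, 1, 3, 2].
Use y[k] = Σ_j f[j]·g[(k-j) mod 4]. y[0] = 1×1 + 4×2 + 2×3 + 4×1 = 19; y[1] = 1×1 + 4×1 + 2×2 + 4×3 = 21; y[2] = 1×3 + 4×1 + 2×1 + 4×2 = 17; y[3] = 1×2 + 4×3 + 2×1 + 4×1 = 20. Result: [19, 21, 17, 20]

[19, 21, 17, 20]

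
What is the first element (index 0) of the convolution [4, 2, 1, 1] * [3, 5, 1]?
Use y[k] = Σ_i a[i]·b[k-i] at k=0. y[0] = 4×3 = 12

12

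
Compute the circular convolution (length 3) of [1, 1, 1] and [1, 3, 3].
Use y[k] = Σ_j s[j]·t[(k-j) mod 3]. y[0] = 1×1 + 1×3 + 1×3 = 7; y[1] = 1×3 + 1×1 + 1×3 = 7; y[2] = 1×3 + 1×3 + 1×1 = 7. Result: [7, 7, 7]

[7, 7, 7]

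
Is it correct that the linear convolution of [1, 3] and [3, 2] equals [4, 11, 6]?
Recompute linear convolution of [1, 3] and [3, 2]: y[0] = 1×3 = 3; y[1] = 1×2 + 3×3 = 11; y[2] = 3×2 = 6 → [3, 11, 6]. Compare to given [4, 11, 6]: they differ at index 0: given 4, correct 3, so answer: No

No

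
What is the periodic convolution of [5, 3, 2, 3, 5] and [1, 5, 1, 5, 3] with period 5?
Use y[k] = Σ_j s[j]·t[(k-j) mod 5]. y[0] = 5×1 + 3×3 + 2×5 + 3×1 + 5×5 = 52; y[1] = 5×5 + 3×1 + 2×3 + 3×5 + 5×1 = 54; y[2] = 5×1 + 3×5 + 2×1 + 3×3 + 5×5 = 56; y[3] = 5×5 + 3×1 + 2×5 + 3×1 + 5×3 = 56; y[4] = 5×3 + 3×5 + 2×1 + 3×5 + 5×1 = 52. Result: [52, 54, 56, 56, 52]

[52, 54, 56, 56, 52]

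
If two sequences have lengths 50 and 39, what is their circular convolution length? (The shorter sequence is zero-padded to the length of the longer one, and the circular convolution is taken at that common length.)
Circular convolution (zero-padding the shorter input) has length max(m, n) = max(50, 39) = 50

50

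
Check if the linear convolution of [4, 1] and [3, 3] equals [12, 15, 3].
Recompute linear convolution of [4, 1] and [3, 3]: y[0] = 4×3 = 12; y[1] = 4×3 + 1×3 = 15; y[2] = 1×3 = 3 → [12, 15, 3]. Given [12, 15, 3] matches, so answer: Yes

Yes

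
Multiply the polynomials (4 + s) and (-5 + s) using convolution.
Ascending coefficients: a = [4, 1], b = [-5, 1]. c[0] = 4×-5 = -20; c[1] = 4×1 + 1×-5 = -1; c[2] = 1×1 = 1. Result coefficients: [-20, -1, 1] → -20 - s + s^2

-20 - s + s^2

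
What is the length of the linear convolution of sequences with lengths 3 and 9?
Linear/full convolution length: m + n - 1 = 3 + 9 - 1 = 11

11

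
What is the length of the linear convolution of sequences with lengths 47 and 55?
Linear/full convolution length: m + n - 1 = 47 + 55 - 1 = 101

101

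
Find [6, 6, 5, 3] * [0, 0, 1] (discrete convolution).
y[0] = 6×0 = 0; y[1] = 6×0 + 6×0 = 0; y[2] = 6×1 + 6×0 + 5×0 = 6; y[3] = 6×1 + 5×0 + 3×0 = 6; y[4] = 5×1 + 3×0 = 5; y[5] = 3×1 = 3

[0, 0, 6, 6, 5, 3]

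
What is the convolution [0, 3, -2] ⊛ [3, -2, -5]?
y[0] = 0×3 = 0; y[1] = 0×-2 + 3×3 = 9; y[2] = 0×-5 + 3×-2 + -2×3 = -12; y[3] = 3×-5 + -2×-2 = -11; y[4] = -2×-5 = 10

[0, 9, -12, -11, 10]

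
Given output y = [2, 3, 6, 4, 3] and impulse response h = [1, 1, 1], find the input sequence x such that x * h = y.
Deconvolve y=[2, 3, 6, 4, 3] by h=[1, 1, 1]. Since h[0]=1, solve forward: x[0] = y[0] / 1 = 2; x[1] = (y[1] - 2×1) / 1 = 1; x[2] = (y[2] - 1×1 - 2×1) / 1 = 3. So x = [2, 1, 3]. Check by forward convolution: y[0] = 2×1 = 2; y[1] = 2×1 + 1×1 = 3; y[2] = 2×1 + 1×1 + 3×1 = 6; y[3] = 1×1 + 3×1 = 4; y[4] = 3×1 = 3

[2, 1, 3]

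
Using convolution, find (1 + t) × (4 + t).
Ascending coefficients: a = [1, 1], b = [4, 1]. c[0] = 1×4 = 4; c[1] = 1×1 + 1×4 = 5; c[2] = 1×1 = 1. Result coefficients: [4, 5, 1] → 4 + 5t + t^2

4 + 5t + t^2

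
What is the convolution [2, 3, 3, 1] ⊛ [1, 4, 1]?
y[0] = 2×1 = 2; y[1] = 2×4 + 3×1 = 11; y[2] = 2×1 + 3×4 + 3×1 = 17; y[3] = 3×1 + 3×4 + 1×1 = 16; y[4] = 3×1 + 1×4 = 7; y[5] = 1×1 = 1

[2, 11, 17, 16, 7, 1]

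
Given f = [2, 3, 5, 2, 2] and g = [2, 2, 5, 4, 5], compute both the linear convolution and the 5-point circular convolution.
Linear: y_lin[0] = 2×2 = 4; y_lin[1] = 2×2 + 3×2 = 10; y_lin[2] = 2×5 + 3×2 + 5×2 = 26; y_lin[3] = 2×4 + 3×5 + 5×2 + 2×2 = 37; y_lin[4] = 2×5 + 3×4 + 5×5 + 2×2 + 2×2 = 55; y_lin[5] = 3×5 + 5×4 + 2×5 + 2×2 = 49; y_lin[6] = 5×5 + 2×4 + 2×5 = 43; y_lin[7] = 2×5 + 2×4 = 18; y_lin[8] = 2×5 = 10 → [4, 10, 26, 37, 55, 49, 43, 18, 10]. Circular (length 5): y[0] = 2×2 + 3×5 + 5×4 + 2×5 + 2×2 = 53; y[1] = 2×2 + 3×2 + 5×5 + 2×4 + 2×5 = 53; y[2] = 2×5 + 3×2 + 5×2 + 2×5 + 2×4 = 44; y[3] = 2×4 + 3×5 + 5×2 + 2×2 + 2×5 = 47; y[4] = 2×5 + 3×4 + 5×5 + 2×2 + 2×2 = 55 → [53, 53, 44, 47, 55]

Linear: [4, 10, 26, 37, 55, 49, 43, 18, 10], Circular: [53, 53, 44, 47, 55]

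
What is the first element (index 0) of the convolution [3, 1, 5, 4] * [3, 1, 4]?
Use y[k] = Σ_i a[i]·b[k-i] at k=0. y[0] = 3×3 = 9

9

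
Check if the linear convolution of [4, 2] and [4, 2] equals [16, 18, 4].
Recompute linear convolution of [4, 2] and [4, 2]: y[0] = 4×4 = 16; y[1] = 4×2 + 2×4 = 16; y[2] = 2×2 = 4 → [16, 16, 4]. Compare to given [16, 18, 4]: they differ at index 1: given 18, correct 16, so answer: No

No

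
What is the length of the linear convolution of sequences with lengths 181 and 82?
Linear/full convolution length: m + n - 1 = 181 + 82 - 1 = 262

262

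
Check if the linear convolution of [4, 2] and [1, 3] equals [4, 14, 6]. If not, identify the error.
Recompute linear convolution of [4, 2] and [1, 3]: y[0] = 4×1 = 4; y[1] = 4×3 + 2×1 = 14; y[2] = 2×3 = 6 → [4, 14, 6]. Given [4, 14, 6] matches, so answer: Yes

Yes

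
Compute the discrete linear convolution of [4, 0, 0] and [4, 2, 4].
y[0] = 4×4 = 16; y[1] = 4×2 + 0×4 = 8; y[2] = 4×4 + 0×2 + 0×4 = 16; y[3] = 0×4 + 0×2 = 0; y[4] = 0×4 = 0

[16, 8, 16, 0, 0]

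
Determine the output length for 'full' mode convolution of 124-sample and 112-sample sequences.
Linear/full convolution length: m + n - 1 = 124 + 112 - 1 = 235

235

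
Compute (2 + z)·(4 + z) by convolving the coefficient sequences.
Ascending coefficients: a = [2, 1], b = [4, 1]. c[0] = 2×4 = 8; c[1] = 2×1 + 1×4 = 6; c[2] = 1×1 = 1. Result coefficients: [8, 6, 1] → 8 + 6z + z^2

8 + 6z + z^2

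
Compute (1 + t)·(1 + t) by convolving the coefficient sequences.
Ascending coefficients: a = [1, 1], b = [1, 1]. c[0] = 1×1 = 1; c[1] = 1×1 + 1×1 = 2; c[2] = 1×1 = 1. Result coefficients: [1, 2, 1] → 1 + 2t + t^2

1 + 2t + t^2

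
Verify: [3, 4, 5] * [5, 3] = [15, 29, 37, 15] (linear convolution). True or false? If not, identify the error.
Recompute linear convolution of [3, 4, 5] and [5, 3]: y[0] = 3×5 = 15; y[1] = 3×3 + 4×5 = 29; y[2] = 4×3 + 5×5 = 37; y[3] = 5×3 = 15 → [15, 29, 37, 15]. Given [15, 29, 37, 15] matches, so answer: Yes

Yes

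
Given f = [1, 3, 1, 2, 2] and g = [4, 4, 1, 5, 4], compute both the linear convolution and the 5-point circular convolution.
Linear: y_lin[0] = 1×4 = 4; y_lin[1] = 1×4 + 3×4 = 16; y_lin[2] = 1×1 + 3×4 + 1×4 = 17; y_lin[3] = 1×5 + 3×1 + 1×4 + 2×4 = 20; y_lin[4] = 1×4 + 3×5 + 1×1 + 2×4 + 2×4 = 36; y_lin[5] = 3×4 + 1×5 + 2×1 + 2×4 = 27; y_lin[6] = 1×4 + 2×5 + 2×1 = 16; y_lin[7] = 2×4 + 2×5 = 18; y_lin[8] = 2×4 = 8 → [4, 16, 17, 20, 36, 27, 16, 18, 8]. Circular (length 5): y[0] = 1×4 + 3×4 + 1×5 + 2×1 + 2×4 = 31; y[1] = 1×4 + 3×4 + 1×4 + 2×5 + 2×1 = 32; y[2] = 1×1 + 3×4 + 1×4 + 2×4 + 2×5 = 35; y[3] = 1×5 + 3×1 + 1×4 + 2×4 + 2×4 = 28; y[4] = 1×4 + 3×5 + 1×1 + 2×4 + 2×4 = 36 → [31, 32, 35, 28, 36]

Linear: [4, 16, 17, 20, 36, 27, 16, 18, 8], Circular: [31, 32, 35, 28, 36]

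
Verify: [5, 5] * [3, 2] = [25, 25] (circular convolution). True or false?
Recompute circular convolution of [5, 5] and [3, 2]: y[0] = 5×3 + 5×2 = 25; y[1] = 5×2 + 5×3 = 25 → [25, 25]. Given [25, 25] matches, so answer: Yes

Yes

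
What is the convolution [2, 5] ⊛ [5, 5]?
y[0] = 2×5 = 10; y[1] = 2×5 + 5×5 = 35; y[2] = 5×5 = 25

[10, 35, 25]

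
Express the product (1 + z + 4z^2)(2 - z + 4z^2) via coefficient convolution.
Ascending coefficients: a = [1, 1, 4], b = [2, -1, 4]. c[0] = 1×2 = 2; c[1] = 1×-1 + 1×2 = 1; c[2] = 1×4 + 1×-1 + 4×2 = 11; c[3] = 1×4 + 4×-1 = 0; c[4] = 4×4 = 16. Result coefficients: [2, 1, 11, 0, 16] → 2 + z + 11z^2 + 16z^4

2 + z + 11z^2 + 16z^4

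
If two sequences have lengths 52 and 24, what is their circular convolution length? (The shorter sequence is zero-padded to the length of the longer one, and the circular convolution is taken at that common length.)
Circular convolution (zero-padding the shorter input) has length max(m, n) = max(52, 24) = 52

52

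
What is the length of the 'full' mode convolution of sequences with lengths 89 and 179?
Linear/full convolution length: m + n - 1 = 89 + 179 - 1 = 267

267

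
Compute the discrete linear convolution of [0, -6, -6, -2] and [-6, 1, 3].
y[0] = 0×-6 = 0; y[1] = 0×1 + -6×-6 = 36; y[2] = 0×3 + -6×1 + -6×-6 = 30; y[3] = -6×3 + -6×1 + -2×-6 = -12; y[4] = -6×3 + -2×1 = -20; y[5] = -2×3 = -6

[0, 36, 30, -12, -20, -6]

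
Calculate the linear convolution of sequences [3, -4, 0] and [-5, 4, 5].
y[0] = 3×-5 = -15; y[1] = 3×4 + -4×-5 = 32; y[2] = 3×5 + -4×4 + 0×-5 = -1; y[3] = -4×5 + 0×4 = -20; y[4] = 0×5 = 0

[-15, 32, -1, -20, 0]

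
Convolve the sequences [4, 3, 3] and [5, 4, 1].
y[0] = 4×5 = 20; y[1] = 4×4 + 3×5 = 31; y[2] = 4×1 + 3×4 + 3×5 = 31; y[3] = 3×1 + 3×4 = 15; y[4] = 3×1 = 3

[20, 31, 31, 15, 3]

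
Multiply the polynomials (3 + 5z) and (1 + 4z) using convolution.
Ascending coefficients: a = [3, 5], b = [1, 4]. c[0] = 3×1 = 3; c[1] = 3×4 + 5×1 = 17; c[2] = 5×4 = 20. Result coefficients: [3, 17, 20] → 3 + 17z + 20z^2

3 + 17z + 20z^2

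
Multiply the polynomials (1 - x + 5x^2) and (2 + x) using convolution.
Ascending coefficients: a = [1, -1, 5], b = [2, 1]. c[0] = 1×2 = 2; c[1] = 1×1 + -1×2 = -1; c[2] = -1×1 + 5×2 = 9; c[3] = 5×1 = 5. Result coefficients: [2, -1, 9, 5] → 2 - x + 9x^2 + 5x^3

2 - x + 9x^2 + 5x^3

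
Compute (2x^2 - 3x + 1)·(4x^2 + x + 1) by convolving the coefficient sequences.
Ascending coefficients: a = [1, -3, 2], b = [1, 1, 4]. c[0] = 1×1 = 1; c[1] = 1×1 + -3×1 = -2; c[2] = 1×4 + -3×1 + 2×1 = 3; c[3] = -3×4 + 2×1 = -10; c[4] = 2×4 = 8. Result coefficients: [1, -2, 3, -10, 8] → 8x^4 - 10x^3 + 3x^2 - 2x + 1

8x^4 - 10x^3 + 3x^2 - 2x + 1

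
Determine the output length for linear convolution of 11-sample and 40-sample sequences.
Linear/full convolution length: m + n - 1 = 11 + 40 - 1 = 50

50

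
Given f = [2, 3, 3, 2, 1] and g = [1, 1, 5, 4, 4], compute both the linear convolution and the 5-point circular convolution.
Linear: y_lin[0] = 2×1 = 2; y_lin[1] = 2×1 + 3×1 = 5; y_lin[2] = 2×5 + 3×1 + 3×1 = 16; y_lin[3] = 2×4 + 3×5 + 3×1 + 2×1 = 28; y_lin[4] = 2×4 + 3×4 + 3×5 + 2×1 + 1×1 = 38; y_lin[5] = 3×4 + 3×4 + 2×5 + 1×1 = 35; y_lin[6] = 3×4 + 2×4 + 1×5 = 25; y_lin[7] = 2×4 + 1×4 = 12; y_lin[8] = 1×4 = 4 → [2, 5, 16, 28, 38, 35, 25, 12, 4]. Circular (length 5): y[0] = 2×1 + 3×4 + 3×4 + 2×5 + 1×1 = 37; y[1] = 2×1 + 3×1 + 3×4 + 2×4 + 1×5 = 30; y[2] = 2×5 + 3×1 + 3×1 + 2×4 + 1×4 = 28; y[3] = 2×4 + 3×5 + 3×1 + 2×1 + 1×4 = 32; y[4] = 2×4 + 3×4 + 3×5 + 2×1 + 1×1 = 38 → [37, 30, 28, 32, 38]

Linear: [2, 5, 16, 28, 38, 35, 25, 12, 4], Circular: [37, 30, 28, 32, 38]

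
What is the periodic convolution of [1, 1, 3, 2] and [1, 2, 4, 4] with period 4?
Use y[k] = Σ_j u[j]·v[(k-j) mod 4]. y[0] = 1×1 + 1×4 + 3×4 + 2×2 = 21; y[1] = 1×2 + 1×1 + 3×4 + 2×4 = 23; y[2] = 1×4 + 1×2 + 3×1 + 2×4 = 17; y[3] = 1×4 + 1×4 + 3×2 + 2×1 = 16. Result: [21, 23, 17, 16]

[21, 23, 17, 16]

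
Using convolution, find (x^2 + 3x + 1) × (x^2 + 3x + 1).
Ascending coefficients: a = [1, 3, 1], b = [1, 3, 1]. c[0] = 1×1 = 1; c[1] = 1×3 + 3×1 = 6; c[2] = 1×1 + 3×3 + 1×1 = 11; c[3] = 3×1 + 1×3 = 6; c[4] = 1×1 = 1. Result coefficients: [1, 6, 11, 6, 1] → x^4 + 6x^3 + 11x^2 + 6x + 1

x^4 + 6x^3 + 11x^2 + 6x + 1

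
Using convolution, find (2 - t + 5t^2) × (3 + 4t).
Ascending coefficients: a = [2, -1, 5], b = [3, 4]. c[0] = 2×3 = 6; c[1] = 2×4 + -1×3 = 5; c[2] = -1×4 + 5×3 = 11; c[3] = 5×4 = 20. Result coefficients: [6, 5, 11, 20] → 6 + 5t + 11t^2 + 20t^3

6 + 5t + 11t^2 + 20t^3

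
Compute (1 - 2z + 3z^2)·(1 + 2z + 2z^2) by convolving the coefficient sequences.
Ascending coefficients: a = [1, -2, 3], b = [1, 2, 2]. c[0] = 1×1 = 1; c[1] = 1×2 + -2×1 = 0; c[2] = 1×2 + -2×2 + 3×1 = 1; c[3] = -2×2 + 3×2 = 2; c[4] = 3×2 = 6. Result coefficients: [1, 0, 1, 2, 6] → 1 + z^2 + 2z^3 + 6z^4

1 + z^2 + 2z^3 + 6z^4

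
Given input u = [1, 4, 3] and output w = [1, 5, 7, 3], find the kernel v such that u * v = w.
Output length 4 = len(u) + len(v) - 1 ⇒ len(v) = 2. Solve v forward using v[k] = (w[k] - Σ_{i≥1} u[i]·v[k-i]) / u[0]: v[0] = w[0] / u[0] = 1 / 1 = 1; v[1] = (w[1] - 4×1) / u[0] = (5 - 4×1) / 1 = 1. So v = [1, 1]. Forward-check [1, 4, 3] * [1, 1]: w[0] = 1×1 = 1; w[1] = 1×1 + 4×1 = 5; w[2] = 4×1 + 3×1 = 7; w[3] = 3×1 = 3 → [1, 5, 7, 3] ✓

[1, 1]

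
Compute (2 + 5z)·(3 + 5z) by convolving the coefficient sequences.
Ascending coefficients: a = [2, 5], b = [3, 5]. c[0] = 2×3 = 6; c[1] = 2×5 + 5×3 = 25; c[2] = 5×5 = 25. Result coefficients: [6, 25, 25] → 6 + 25z + 25z^2

6 + 25z + 25z^2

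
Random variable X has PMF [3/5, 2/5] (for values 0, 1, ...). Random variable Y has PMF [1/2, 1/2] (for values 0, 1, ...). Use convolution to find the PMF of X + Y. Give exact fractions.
P(X+Y=k) = Σ_i P(X=i)·P(Y=k-i) — a convolution of [3/5, 2/5] and [1/2, 1/2]. P(X+Y=0) = (3/5)×(1/2) = 3/10; P(X+Y=1) = (3/5)×(1/2) + (2/5)×(1/2) = 3/10 + 1/5 = 1/2; P(X+Y=2) = (2/5)×(1/2) = 1/5. PMF: [3/10, 1/2, 1/5] (sums to 1 ✓)

[3/10, 1/2, 1/5]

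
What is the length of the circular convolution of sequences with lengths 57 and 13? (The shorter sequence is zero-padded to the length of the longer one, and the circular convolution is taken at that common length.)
Circular convolution (zero-padding the shorter input) has length max(m, n) = max(57, 13) = 57

57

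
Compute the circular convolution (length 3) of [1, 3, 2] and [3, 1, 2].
Use y[k] = Σ_j s[j]·t[(k-j) mod 3]. y[0] = 1×3 + 3×2 + 2×1 = 11; y[1] = 1×1 + 3×3 + 2×2 = 14; y[2] = 1×2 + 3×1 + 2×3 = 11. Result: [11, 14, 11]

[11, 14, 11]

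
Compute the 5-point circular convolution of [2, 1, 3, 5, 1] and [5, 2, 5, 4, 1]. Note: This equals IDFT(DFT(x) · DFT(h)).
Either evaluate y[k] = Σ_j x[j]·h[(k-j) mod 5] directly, or use IDFT(DFT(x) · DFT(h)). y[0] = 2×5 + 1×1 + 3×4 + 5×5 + 1×2 = 50; y[1] = 2×2 + 1×5 + 3×1 + 5×4 + 1×5 = 37; y[2] = 2×5 + 1×2 + 3×5 + 5×1 + 1×4 = 36; y[3] = 2×4 + 1×5 + 3×2 + 5×5 + 1×1 = 45; y[4] = 2×1 + 1×4 + 3×5 + 5×2 + 1×5 = 36. Result: [50, 37, 36, 45, 36]

[50, 37, 36, 45, 36]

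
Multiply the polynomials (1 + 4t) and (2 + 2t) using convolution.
Ascending coefficients: a = [1, 4], b = [2, 2]. c[0] = 1×2 = 2; c[1] = 1×2 + 4×2 = 10; c[2] = 4×2 = 8. Result coefficients: [2, 10, 8] → 2 + 10t + 8t^2

2 + 10t + 8t^2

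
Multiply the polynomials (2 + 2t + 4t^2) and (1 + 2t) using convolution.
Ascending coefficients: a = [2, 2, 4], b = [1, 2]. c[0] = 2×1 = 2; c[1] = 2×2 + 2×1 = 6; c[2] = 2×2 + 4×1 = 8; c[3] = 4×2 = 8. Result coefficients: [2, 6, 8, 8] → 2 + 6t + 8t^2 + 8t^3

2 + 6t + 8t^2 + 8t^3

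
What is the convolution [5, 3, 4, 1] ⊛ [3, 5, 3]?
y[0] = 5×3 = 15; y[1] = 5×5 + 3×3 = 34; y[2] = 5×3 + 3×5 + 4×3 = 42; y[3] = 3×3 + 4×5 + 1×3 = 32; y[4] = 4×3 + 1×5 = 17; y[5] = 1×3 = 3

[15, 34, 42, 32, 17, 3]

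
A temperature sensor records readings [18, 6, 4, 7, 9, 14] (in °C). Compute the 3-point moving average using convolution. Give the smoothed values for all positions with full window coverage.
3-point moving average kernel = [1, 1, 1]. Apply in 'valid' mode (full window coverage): avg[0] = (18 + 6 + 4) / 3 = 9.33; avg[1] = (6 + 4 + 7) / 3 = 5.67; avg[2] = (4 + 7 + 9) / 3 = 6.67; avg[3] = (7 + 9 + 14) / 3 = 10.0. Smoothed values: [9.33, 5.67, 6.67, 10.0]

[9.33, 5.67, 6.67, 10.0]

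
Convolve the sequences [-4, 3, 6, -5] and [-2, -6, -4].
y[0] = -4×-2 = 8; y[1] = -4×-6 + 3×-2 = 18; y[2] = -4×-4 + 3×-6 + 6×-2 = -14; y[3] = 3×-4 + 6×-6 + -5×-2 = -38; y[4] = 6×-4 + -5×-6 = 6; y[5] = -5×-4 = 20

[8, 18, -14, -38, 6, 20]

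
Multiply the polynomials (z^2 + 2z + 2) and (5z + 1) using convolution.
Ascending coefficients: a = [2, 2, 1], b = [1, 5]. c[0] = 2×1 = 2; c[1] = 2×5 + 2×1 = 12; c[2] = 2×5 + 1×1 = 11; c[3] = 1×5 = 5. Result coefficients: [2, 12, 11, 5] → 5z^3 + 11z^2 + 12z + 2

5z^3 + 11z^2 + 12z + 2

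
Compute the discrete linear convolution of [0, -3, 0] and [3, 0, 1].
y[0] = 0×3 = 0; y[1] = 0×0 + -3×3 = -9; y[2] = 0×1 + -3×0 + 0×3 = 0; y[3] = -3×1 + 0×0 = -3; y[4] = 0×1 = 0

[0, -9, 0, -3, 0]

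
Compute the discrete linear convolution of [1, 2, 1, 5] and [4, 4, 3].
y[0] = 1×4 = 4; y[1] = 1×4 + 2×4 = 12; y[2] = 1×3 + 2×4 + 1×4 = 15; y[3] = 2×3 + 1×4 + 5×4 = 30; y[4] = 1×3 + 5×4 = 23; y[5] = 5×3 = 15

[4, 12, 15, 30, 23, 15]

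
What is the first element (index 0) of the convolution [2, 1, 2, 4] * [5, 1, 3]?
Use y[k] = Σ_i a[i]·b[k-i] at k=0. y[0] = 2×5 = 10

10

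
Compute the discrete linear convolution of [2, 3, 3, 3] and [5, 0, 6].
y[0] = 2×5 = 10; y[1] = 2×0 + 3×5 = 15; y[2] = 2×6 + 3×0 + 3×5 = 27; y[3] = 3×6 + 3×0 + 3×5 = 33; y[4] = 3×6 + 3×0 = 18; y[5] = 3×6 = 18

[10, 15, 27, 33, 18, 18]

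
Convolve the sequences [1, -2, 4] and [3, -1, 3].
y[0] = 1×3 = 3; y[1] = 1×-1 + -2×3 = -7; y[2] = 1×3 + -2×-1 + 4×3 = 17; y[3] = -2×3 + 4×-1 = -10; y[4] = 4×3 = 12

[3, -7, 17, -10, 12]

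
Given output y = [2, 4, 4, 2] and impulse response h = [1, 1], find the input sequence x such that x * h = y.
Deconvolve y=[2, 4, 4, 2] by h=[1, 1]. Since h[0]=1, solve forward: x[0] = y[0] / 1 = 2; x[1] = (y[1] - 2×1) / 1 = 2; x[2] = (y[2] - 2×1) / 1 = 2. So x = [2, 2, 2]. Check by forward convolution: y[0] = 2×1 = 2; y[1] = 2×1 + 2×1 = 4; y[2] = 2×1 + 2×1 = 4; y[3] = 2×1 = 2

[2, 2, 2]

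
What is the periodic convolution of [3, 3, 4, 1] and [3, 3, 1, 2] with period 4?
Use y[k] = Σ_j f[j]·g[(k-j) mod 4]. y[0] = 3×3 + 3×2 + 4×1 + 1×3 = 22; y[1] = 3×3 + 3×3 + 4×2 + 1×1 = 27; y[2] = 3×1 + 3×3 + 4×3 + 1×2 = 26; y[3] = 3×2 + 3×1 + 4×3 + 1×3 = 24. Result: [22, 27, 26, 24]

[22, 27, 26, 24]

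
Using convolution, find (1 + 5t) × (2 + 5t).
Ascending coefficients: a = [1, 5], b = [2, 5]. c[0] = 1×2 = 2; c[1] = 1×5 + 5×2 = 15; c[2] = 5×5 = 25. Result coefficients: [2, 15, 25] → 2 + 15t + 25t^2

2 + 15t + 25t^2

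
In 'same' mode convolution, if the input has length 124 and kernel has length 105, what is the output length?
'Same' mode returns an output with the same length as the input: 124

124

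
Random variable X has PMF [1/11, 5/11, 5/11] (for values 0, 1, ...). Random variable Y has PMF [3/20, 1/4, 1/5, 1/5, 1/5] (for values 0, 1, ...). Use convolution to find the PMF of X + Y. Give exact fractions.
P(X+Y=k) = Σ_i P(X=i)·P(Y=k-i) — a convolution of [1/11, 5/11, 5/11] and [3/20, 1/4, 1/5, 1/5, 1/5]. P(X+Y=0) = (1/11)×(3/20) = 3/220; P(X+Y=1) = (1/11)×(1/4) + (5/11)×(3/20) = 1/44 + 3/44 = 1/11; P(X+Y=2) = (1/11)×(1/5) + (5/11)×(1/4) + (5/11)×(3/20) = 1/55 + 5/44 + 3/44 = 1/5; P(X+Y=3) = (1/11)×(1/5) + (5/11)×(1/5) + (5/11)×(1/4) = 1/55 + 1/11 + 5/44 = 49/220; P(X+Y=4) = (1/11)×(1/5) + (5/11)×(1/5) + (5/11)×(1/5) = 1/55 + 1/11 + 1/11 = 1/5; P(X+Y=5) = (5/11)×(1/5) + (5/11)×(1/5) = 1/11 + 1/11 = 2/11; P(X+Y=6) = (5/11)×(1/5) = 1/11. PMF: [3/220, 1/11, 1/5, 49/220, 1/5, 2/11, 1/11] (sums to 1 ✓)

[3/220, 1/11, 1/5, 49/220, 1/5, 2/11, 1/11]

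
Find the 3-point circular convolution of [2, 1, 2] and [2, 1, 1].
Use y[k] = Σ_j u[j]·v[(k-j) mod 3]. y[0] = 2×2 + 1×1 + 2×1 = 7; y[1] = 2×1 + 1×2 + 2×1 = 6; y[2] = 2×1 + 1×1 + 2×2 = 7. Result: [7, 6, 7]

[7, 6, 7]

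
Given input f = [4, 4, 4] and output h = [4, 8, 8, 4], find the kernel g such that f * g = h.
Output length 4 = len(f) + len(g) - 1 ⇒ len(g) = 2. Solve g forward using g[k] = (h[k] - Σ_{i≥1} f[i]·g[k-i]) / f[0]: g[0] = h[0] / f[0] = 4 / 4 = 1; g[1] = (h[1] - 4×1) / f[0] = (8 - 4×1) / 4 = 1. So g = [1, 1]. Forward-check [4, 4, 4] * [1, 1]: h[0] = 4×1 = 4; h[1] = 4×1 + 4×1 = 8; h[2] = 4×1 + 4×1 = 8; h[3] = 4×1 = 4 → [4, 8, 8, 4] ✓

[1, 1]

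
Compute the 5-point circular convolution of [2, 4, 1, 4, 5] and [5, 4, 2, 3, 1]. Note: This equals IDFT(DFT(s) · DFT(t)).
Either evaluate y[k] = Σ_j s[j]·t[(k-j) mod 5] directly, or use IDFT(DFT(s) · DFT(t)). y[0] = 2×5 + 4×1 + 1×3 + 4×2 + 5×4 = 45; y[1] = 2×4 + 4×5 + 1×1 + 4×3 + 5×2 = 51; y[2] = 2×2 + 4×4 + 1×5 + 4×1 + 5×3 = 44; y[3] = 2×3 + 4×2 + 1×4 + 4×5 + 5×1 = 43; y[4] = 2×1 + 4×3 + 1×2 + 4×4 + 5×5 = 57. Result: [45, 51, 44, 43, 57]

[45, 51, 44, 43, 57]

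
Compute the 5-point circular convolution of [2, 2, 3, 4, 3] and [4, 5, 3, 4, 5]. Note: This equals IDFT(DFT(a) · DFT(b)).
Either evaluate y[k] = Σ_j a[j]·b[(k-j) mod 5] directly, or use IDFT(DFT(a) · DFT(b)). y[0] = 2×4 + 2×5 + 3×4 + 4×3 + 3×5 = 57; y[1] = 2×5 + 2×4 + 3×5 + 4×4 + 3×3 = 58; y[2] = 2×3 + 2×5 + 3×4 + 4×5 + 3×4 = 60; y[3] = 2×4 + 2×3 + 3×5 + 4×4 + 3×5 = 60; y[4] = 2×5 + 2×4 + 3×3 + 4×5 + 3×4 = 59. Result: [57, 58, 60, 60, 59]

[57, 58, 60, 60, 59]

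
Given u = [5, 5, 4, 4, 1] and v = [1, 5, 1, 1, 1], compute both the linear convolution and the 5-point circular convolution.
Linear: y_lin[0] = 5×1 = 5; y_lin[1] = 5×5 + 5×1 = 30; y_lin[2] = 5×1 + 5×5 + 4×1 = 34; y_lin[3] = 5×1 + 5×1 + 4×5 + 4×1 = 34; y_lin[4] = 5×1 + 5×1 + 4×1 + 4×5 + 1×1 = 35; y_lin[5] = 5×1 + 4×1 + 4×1 + 1×5 = 18; y_lin[6] = 4×1 + 4×1 + 1×1 = 9; y_lin[7] = 4×1 + 1×1 = 5; y_lin[8] = 1×1 = 1 → [5, 30, 34, 34, 35, 18, 9, 5, 1]. Circular (length 5): y[0] = 5×1 + 5×1 + 4×1 + 4×1 + 1×5 = 23; y[1] = 5×5 + 5×1 + 4×1 + 4×1 + 1×1 = 39; y[2] = 5×1 + 5×5 + 4×1 + 4×1 + 1×1 = 39; y[3] = 5×1 + 5×1 + 4×5 + 4×1 + 1×1 = 35; y[4] = 5×1 + 5×1 + 4×1 + 4×5 + 1×1 = 35 → [23, 39, 39, 35, 35]

Linear: [5, 30, 34, 34, 35, 18, 9, 5, 1], Circular: [23, 39, 39, 35, 35]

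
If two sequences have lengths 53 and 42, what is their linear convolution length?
Linear/full convolution length: m + n - 1 = 53 + 42 - 1 = 94

94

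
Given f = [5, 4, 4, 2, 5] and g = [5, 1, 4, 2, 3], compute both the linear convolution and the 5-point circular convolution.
Linear: y_lin[0] = 5×5 = 25; y_lin[1] = 5×1 + 4×5 = 25; y_lin[2] = 5×4 + 4×1 + 4×5 = 44; y_lin[3] = 5×2 + 4×4 + 4×1 + 2×5 = 40; y_lin[4] = 5×3 + 4×2 + 4×4 + 2×1 + 5×5 = 66; y_lin[5] = 4×3 + 4×2 + 2×4 + 5×1 = 33; y_lin[6] = 4×3 + 2×2 + 5×4 = 36; y_lin[7] = 2×3 + 5×2 = 16; y_lin[8] = 5×3 = 15 → [25, 25, 44, 40, 66, 33, 36, 16, 15]. Circular (length 5): y[0] = 5×5 + 4×3 + 4×2 + 2×4 + 5×1 = 58; y[1] = 5×1 + 4×5 + 4×3 + 2×2 + 5×4 = 61; y[2] = 5×4 + 4×1 + 4×5 + 2×3 + 5×2 = 60; y[3] = 5×2 + 4×4 + 4×1 + 2×5 + 5×3 = 55; y[4] = 5×3 + 4×2 + 4×4 + 2×1 + 5×5 = 66 → [58, 61, 60, 55, 66]

Linear: [25, 25, 44, 40, 66, 33, 36, 16, 15], Circular: [58, 61, 60, 55, 66]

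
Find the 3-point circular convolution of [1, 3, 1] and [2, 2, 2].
Use y[k] = Σ_j a[j]·b[(k-j) mod 3]. y[0] = 1×2 + 3×2 + 1×2 = 10; y[1] = 1×2 + 3×2 + 1×2 = 10; y[2] = 1×2 + 3×2 + 1×2 = 10. Result: [10, 10, 10]

[10, 10, 10]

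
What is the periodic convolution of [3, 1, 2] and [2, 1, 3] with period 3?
Use y[k] = Σ_j a[j]·b[(k-j) mod 3]. y[0] = 3×2 + 1×3 + 2×1 = 11; y[1] = 3×1 + 1×2 + 2×3 = 11; y[2] = 3×3 + 1×1 + 2×2 = 14. Result: [11, 11, 14]

[11, 11, 14]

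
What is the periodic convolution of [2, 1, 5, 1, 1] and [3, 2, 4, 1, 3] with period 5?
Use y[k] = Σ_j f[j]·g[(k-j) mod 5]. y[0] = 2×3 + 1×3 + 5×1 + 1×4 + 1×2 = 20; y[1] = 2×2 + 1×3 + 5×3 + 1×1 + 1×4 = 27; y[2] = 2×4 + 1×2 + 5×3 + 1×3 + 1×1 = 29; y[3] = 2×1 + 1×4 + 5×2 + 1×3 + 1×3 = 22; y[4] = 2×3 + 1×1 + 5×4 + 1×2 + 1×3 = 32. Result: [20, 27, 29, 22, 32]

[20, 27, 29, 22, 32]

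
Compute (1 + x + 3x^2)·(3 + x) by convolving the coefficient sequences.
Ascending coefficients: a = [1, 1, 3], b = [3, 1]. c[0] = 1×3 = 3; c[1] = 1×1 + 1×3 = 4; c[2] = 1×1 + 3×3 = 10; c[3] = 3×1 = 3. Result coefficients: [3, 4, 10, 3] → 3 + 4x + 10x^2 + 3x^3

3 + 4x + 10x^2 + 3x^3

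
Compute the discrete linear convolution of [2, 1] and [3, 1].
y[0] = 2×3 = 6; y[1] = 2×1 + 1×3 = 5; y[2] = 1×1 = 1

[6, 5, 1]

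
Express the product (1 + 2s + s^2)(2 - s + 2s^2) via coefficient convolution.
Ascending coefficients: a = [1, 2, 1], b = [2, -1, 2]. c[0] = 1×2 = 2; c[1] = 1×-1 + 2×2 = 3; c[2] = 1×2 + 2×-1 + 1×2 = 2; c[3] = 2×2 + 1×-1 = 3; c[4] = 1×2 = 2. Result coefficients: [2, 3, 2, 3, 2] → 2 + 3s + 2s^2 + 3s^3 + 2s^4

2 + 3s + 2s^2 + 3s^3 + 2s^4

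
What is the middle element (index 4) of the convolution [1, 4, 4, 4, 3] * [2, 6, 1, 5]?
Use y[k] = Σ_i a[i]·b[k-i] at k=4. y[4] = 4×5 + 4×1 + 4×6 + 3×2 = 54

54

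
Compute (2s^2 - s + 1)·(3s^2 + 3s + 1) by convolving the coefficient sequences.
Ascending coefficients: a = [1, -1, 2], b = [1, 3, 3]. c[0] = 1×1 = 1; c[1] = 1×3 + -1×1 = 2; c[2] = 1×3 + -1×3 + 2×1 = 2; c[3] = -1×3 + 2×3 = 3; c[4] = 2×3 = 6. Result coefficients: [1, 2, 2, 3, 6] → 6s^4 + 3s^3 + 2s^2 + 2s + 1

6s^4 + 3s^3 + 2s^2 + 2s + 1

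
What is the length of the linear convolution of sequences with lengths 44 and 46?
Linear/full convolution length: m + n - 1 = 44 + 46 - 1 = 89

89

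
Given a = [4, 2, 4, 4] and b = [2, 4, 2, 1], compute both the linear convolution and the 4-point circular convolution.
Linear: y_lin[0] = 4×2 = 8; y_lin[1] = 4×4 + 2×2 = 20; y_lin[2] = 4×2 + 2×4 + 4×2 = 24; y_lin[3] = 4×1 + 2×2 + 4×4 + 4×2 = 32; y_lin[4] = 2×1 + 4×2 + 4×4 = 26; y_lin[5] = 4×1 + 4×2 = 12; y_lin[6] = 4×1 = 4 → [8, 20, 24, 32, 26, 12, 4]. Circular (length 4): y[0] = 4×2 + 2×1 + 4×2 + 4×4 = 34; y[1] = 4×4 + 2×2 + 4×1 + 4×2 = 32; y[2] = 4×2 + 2×4 + 4×2 + 4×1 = 28; y[3] = 4×1 + 2×2 + 4×4 + 4×2 = 32 → [34, 32, 28, 32]

Linear: [8, 20, 24, 32, 26, 12, 4], Circular: [34, 32, 28, 32]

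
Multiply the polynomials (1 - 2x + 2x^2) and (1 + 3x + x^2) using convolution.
Ascending coefficients: a = [1, -2, 2], b = [1, 3, 1]. c[0] = 1×1 = 1; c[1] = 1×3 + -2×1 = 1; c[2] = 1×1 + -2×3 + 2×1 = -3; c[3] = -2×1 + 2×3 = 4; c[4] = 2×1 = 2. Result coefficients: [1, 1, -3, 4, 2] → 1 + x - 3x^2 + 4x^3 + 2x^4

1 + x - 3x^2 + 4x^3 + 2x^4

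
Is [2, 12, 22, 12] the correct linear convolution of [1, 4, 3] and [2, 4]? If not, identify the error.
Recompute linear convolution of [1, 4, 3] and [2, 4]: y[0] = 1×2 = 2; y[1] = 1×4 + 4×2 = 12; y[2] = 4×4 + 3×2 = 22; y[3] = 3×4 = 12 → [2, 12, 22, 12]. Given [2, 12, 22, 12] matches, so answer: Yes

Yes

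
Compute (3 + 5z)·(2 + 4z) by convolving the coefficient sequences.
Ascending coefficients: a = [3, 5], b = [2, 4]. c[0] = 3×2 = 6; c[1] = 3×4 + 5×2 = 22; c[2] = 5×4 = 20. Result coefficients: [6, 22, 20] → 6 + 22z + 20z^2

6 + 22z + 20z^2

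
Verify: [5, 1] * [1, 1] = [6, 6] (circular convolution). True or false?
Recompute circular convolution of [5, 1] and [1, 1]: y[0] = 5×1 + 1×1 = 6; y[1] = 5×1 + 1×1 = 6 → [6, 6]. Given [6, 6] matches, so answer: Yes

Yes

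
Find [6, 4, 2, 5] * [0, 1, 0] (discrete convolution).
y[0] = 6×0 = 0; y[1] = 6×1 + 4×0 = 6; y[2] = 6×0 + 4×1 + 2×0 = 4; y[3] = 4×0 + 2×1 + 5×0 = 2; y[4] = 2×0 + 5×1 = 5; y[5] = 5×0 = 0

[0, 6, 4, 2, 5, 0]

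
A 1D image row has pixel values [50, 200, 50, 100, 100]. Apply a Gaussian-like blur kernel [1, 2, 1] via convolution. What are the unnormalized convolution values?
Convolve image row [50, 200, 50, 100, 100] with kernel [1, 2, 1]: y[0] = 50×1 = 50; y[1] = 50×2 + 200×1 = 300; y[2] = 50×1 + 200×2 + 50×1 = 500; y[3] = 200×1 + 50×2 + 100×1 = 400; y[4] = 50×1 + 100×2 + 100×1 = 350; y[5] = 100×1 + 100×2 = 300; y[6] = 100×1 = 100 → [50, 300, 500, 400, 350, 300, 100]. Normalization factor = sum(kernel) = 4.

[50, 300, 500, 400, 350, 300, 100]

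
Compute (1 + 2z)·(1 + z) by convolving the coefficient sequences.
Ascending coefficients: a = [1, 2], b = [1, 1]. c[0] = 1×1 = 1; c[1] = 1×1 + 2×1 = 3; c[2] = 2×1 = 2. Result coefficients: [1, 3, 2] → 1 + 3z + 2z^2

1 + 3z + 2z^2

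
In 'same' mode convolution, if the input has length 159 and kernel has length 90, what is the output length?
'Same' mode returns an output with the same length as the input: 159

159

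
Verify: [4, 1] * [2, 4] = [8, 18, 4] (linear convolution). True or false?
Recompute linear convolution of [4, 1] and [2, 4]: y[0] = 4×2 = 8; y[1] = 4×4 + 1×2 = 18; y[2] = 1×4 = 4 → [8, 18, 4]. Given [8, 18, 4] matches, so answer: Yes

Yes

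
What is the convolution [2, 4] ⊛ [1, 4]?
y[0] = 2×1 = 2; y[1] = 2×4 + 4×1 = 12; y[2] = 4×4 = 16

[2, 12, 16]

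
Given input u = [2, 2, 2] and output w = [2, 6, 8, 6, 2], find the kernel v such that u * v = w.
Output length 5 = len(u) + len(v) - 1 ⇒ len(v) = 3. Solve v forward using v[k] = (w[k] - Σ_{i≥1} u[i]·v[k-i]) / u[0]: v[0] = w[0] / u[0] = 2 / 2 = 1; v[1] = (w[1] - 2×1) / u[0] = (6 - 2×1) / 2 = 2; v[2] = (w[2] - 2×2 - 2×1) / u[0] = (8 - 2×2 - 2×1) / 2 = 1. So v = [1, 2, 1]. Forward-check [2, 2, 2] * [1, 2, 1]: w[0] = 2×1 = 2; w[1] = 2×2 + 2×1 = 6; w[2] = 2×1 + 2×2 + 2×1 = 8; w[3] = 2×1 + 2×2 = 6; w[4] = 2×1 = 2 → [2, 6, 8, 6, 2] ✓

[1, 2, 1]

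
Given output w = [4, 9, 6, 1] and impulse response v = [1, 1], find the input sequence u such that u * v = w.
Deconvolve w=[4, 9, 6, 1] by v=[1, 1]. Since v[0]=1, solve forward: u[0] = w[0] / 1 = 4; u[1] = (w[1] - 4×1) / 1 = 5; u[2] = (w[2] - 5×1) / 1 = 1. So u = [4, 5, 1]. Check by forward convolution: w[0] = 4×1 = 4; w[1] = 4×1 + 5×1 = 9; w[2] = 5×1 + 1×1 = 6; w[3] = 1×1 = 1

[4, 5, 1]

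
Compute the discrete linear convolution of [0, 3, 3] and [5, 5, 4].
y[0] = 0×5 = 0; y[1] = 0×5 + 3×5 = 15; y[2] = 0×4 + 3×5 + 3×5 = 30; y[3] = 3×4 + 3×5 = 27; y[4] = 3×4 = 12

[0, 15, 30, 27, 12]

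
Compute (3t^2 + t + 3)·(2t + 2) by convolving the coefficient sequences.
Ascending coefficients: a = [3, 1, 3], b = [2, 2]. c[0] = 3×2 = 6; c[1] = 3×2 + 1×2 = 8; c[2] = 1×2 + 3×2 = 8; c[3] = 3×2 = 6. Result coefficients: [6, 8, 8, 6] → 6t^3 + 8t^2 + 8t + 6

6t^3 + 8t^2 + 8t + 6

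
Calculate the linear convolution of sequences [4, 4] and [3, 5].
y[0] = 4×3 = 12; y[1] = 4×5 + 4×3 = 32; y[2] = 4×5 = 20

[12, 32, 20]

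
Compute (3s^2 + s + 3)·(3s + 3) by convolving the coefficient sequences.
Ascending coefficients: a = [3, 1, 3], b = [3, 3]. c[0] = 3×3 = 9; c[1] = 3×3 + 1×3 = 12; c[2] = 1×3 + 3×3 = 12; c[3] = 3×3 = 9. Result coefficients: [9, 12, 12, 9] → 9s^3 + 12s^2 + 12s + 9

9s^3 + 12s^2 + 12s + 9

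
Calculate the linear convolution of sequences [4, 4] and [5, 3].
y[0] = 4×5 = 20; y[1] = 4×3 + 4×5 = 32; y[2] = 4×3 = 12

[20, 32, 12]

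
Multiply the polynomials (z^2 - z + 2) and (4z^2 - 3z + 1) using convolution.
Ascending coefficients: a = [2, -1, 1], b = [1, -3, 4]. c[0] = 2×1 = 2; c[1] = 2×-3 + -1×1 = -7; c[2] = 2×4 + -1×-3 + 1×1 = 12; c[3] = -1×4 + 1×-3 = -7; c[4] = 1×4 = 4. Result coefficients: [2, -7, 12, -7, 4] → 4z^4 - 7z^3 + 12z^2 - 7z + 2

4z^4 - 7z^3 + 12z^2 - 7z + 2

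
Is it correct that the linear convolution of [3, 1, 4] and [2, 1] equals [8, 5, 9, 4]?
Recompute linear convolution of [3, 1, 4] and [2, 1]: y[0] = 3×2 = 6; y[1] = 3×1 + 1×2 = 5; y[2] = 1×1 + 4×2 = 9; y[3] = 4×1 = 4 → [6, 5, 9, 4]. Compare to given [8, 5, 9, 4]: they differ at index 0: given 8, correct 6, so answer: No

No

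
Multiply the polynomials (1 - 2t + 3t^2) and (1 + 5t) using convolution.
Ascending coefficients: a = [1, -2, 3], b = [1, 5]. c[0] = 1×1 = 1; c[1] = 1×5 + -2×1 = 3; c[2] = -2×5 + 3×1 = -7; c[3] = 3×5 = 15. Result coefficients: [1, 3, -7, 15] → 1 + 3t - 7t^2 + 15t^3

1 + 3t - 7t^2 + 15t^3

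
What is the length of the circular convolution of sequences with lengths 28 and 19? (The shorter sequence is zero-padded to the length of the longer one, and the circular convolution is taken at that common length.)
Circular convolution (zero-padding the shorter input) has length max(m, n) = max(28, 19) = 28

28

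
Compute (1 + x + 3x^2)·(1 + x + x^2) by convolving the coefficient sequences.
Ascending coefficients: a = [1, 1, 3], b = [1, 1, 1]. c[0] = 1×1 = 1; c[1] = 1×1 + 1×1 = 2; c[2] = 1×1 + 1×1 + 3×1 = 5; c[3] = 1×1 + 3×1 = 4; c[4] = 3×1 = 3. Result coefficients: [1, 2, 5, 4, 3] → 1 + 2x + 5x^2 + 4x^3 + 3x^4

1 + 2x + 5x^2 + 4x^3 + 3x^4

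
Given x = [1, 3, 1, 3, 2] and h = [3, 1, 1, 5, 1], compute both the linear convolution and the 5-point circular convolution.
Linear: y_lin[0] = 1×3 = 3; y_lin[1] = 1×1 + 3×3 = 10; y_lin[2] = 1×1 + 3×1 + 1×3 = 7; y_lin[3] = 1×5 + 3×1 + 1×1 + 3×3 = 18; y_lin[4] = 1×1 + 3×5 + 1×1 + 3×1 + 2×3 = 26; y_lin[5] = 3×1 + 1×5 + 3×1 + 2×1 = 13; y_lin[6] = 1×1 + 3×5 + 2×1 = 18; y_lin[7] = 3×1 + 2×5 = 13; y_lin[8] = 2×1 = 2 → [3, 10, 7, 18, 26, 13, 18, 13, 2]. Circular (length 5): y[0] = 1×3 + 3×1 + 1×5 + 3×1 + 2×1 = 16; y[1] = 1×1 + 3×3 + 1×1 + 3×5 + 2×1 = 28; y[2] = 1×1 + 3×1 + 1×3 + 3×1 + 2×5 = 20; y[3] = 1×5 + 3×1 + 1×1 + 3×3 + 2×1 = 20; y[4] = 1×1 + 3×5 + 1×1 + 3×1 + 2×3 = 26 → [16, 28, 20, 20, 26]

Linear: [3, 10, 7, 18, 26, 13, 18, 13, 2], Circular: [16, 28, 20, 20, 26]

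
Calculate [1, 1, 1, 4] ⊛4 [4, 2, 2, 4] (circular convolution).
Use y[k] = Σ_j x[j]·h[(k-j) mod 4]. y[0] = 1×4 + 1×4 + 1×2 + 4×2 = 18; y[1] = 1×2 + 1×4 + 1×4 + 4×2 = 18; y[2] = 1×2 + 1×2 + 1×4 + 4×4 = 24; y[3] = 1×4 + 1×2 + 1×2 + 4×4 = 24. Result: [18, 18, 24, 24]

[18, 18, 24, 24]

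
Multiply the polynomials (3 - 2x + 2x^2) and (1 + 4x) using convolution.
Ascending coefficients: a = [3, -2, 2], b = [1, 4]. c[0] = 3×1 = 3; c[1] = 3×4 + -2×1 = 10; c[2] = -2×4 + 2×1 = -6; c[3] = 2×4 = 8. Result coefficients: [3, 10, -6, 8] → 3 + 10x - 6x^2 + 8x^3

3 + 10x - 6x^2 + 8x^3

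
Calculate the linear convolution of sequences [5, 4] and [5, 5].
y[0] = 5×5 = 25; y[1] = 5×5 + 4×5 = 45; y[2] = 4×5 = 20

[25, 45, 20]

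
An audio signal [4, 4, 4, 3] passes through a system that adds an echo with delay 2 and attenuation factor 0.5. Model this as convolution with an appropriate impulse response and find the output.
Direct-path + delayed-attenuated-path model → impulse response h = [1, 0, 0.5] (1 at lag 0, 0.5 at lag 2). Output y[n] = x[n] + 0.5·x[n - 2] (with x[n] = 0 outside 0..3): y[0] = 4 + 0.5×0 = 4; y[1] = 4 + 0.5×0 = 4; y[2] = 4 + 0.5×4 = 6.0; y[3] = 3 + 0.5×4 = 5.0; y[4] = 0 + 0.5×4 = 2.0; y[5] = 0 + 0.5×3 = 1.5. So y = [4, 4, 6.0, 5.0, 2.0, 1.5]

[4, 4, 6.0, 5.0, 2.0, 1.5]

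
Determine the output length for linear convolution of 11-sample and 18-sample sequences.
Linear/full convolution length: m + n - 1 = 11 + 18 - 1 = 28

28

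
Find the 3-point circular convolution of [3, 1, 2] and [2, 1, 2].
Use y[k] = Σ_j a[j]·b[(k-j) mod 3]. y[0] = 3×2 + 1×2 + 2×1 = 10; y[1] = 3×1 + 1×2 + 2×2 = 9; y[2] = 3×2 + 1×1 + 2×2 = 11. Result: [10, 9, 11]

[10, 9, 11]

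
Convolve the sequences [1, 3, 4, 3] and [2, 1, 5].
y[0] = 1×2 = 2; y[1] = 1×1 + 3×2 = 7; y[2] = 1×5 + 3×1 + 4×2 = 16; y[3] = 3×5 + 4×1 + 3×2 = 25; y[4] = 4×5 + 3×1 = 23; y[5] = 3×5 = 15

[2, 7, 16, 25, 23, 15]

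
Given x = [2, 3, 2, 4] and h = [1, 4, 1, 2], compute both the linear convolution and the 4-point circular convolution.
Linear: y_lin[0] = 2×1 = 2; y_lin[1] = 2×4 + 3×1 = 11; y_lin[2] = 2×1 + 3×4 + 2×1 = 16; y_lin[3] = 2×2 + 3×1 + 2×4 + 4×1 = 19; y_lin[4] = 3×2 + 2×1 + 4×4 = 24; y_lin[5] = 2×2 + 4×1 = 8; y_lin[6] = 4×2 = 8 → [2, 11, 16, 19, 24, 8, 8]. Circular (length 4): y[0] = 2×1 + 3×2 + 2×1 + 4×4 = 26; y[1] = 2×4 + 3×1 + 2×2 + 4×1 = 19; y[2] = 2×1 + 3×4 + 2×1 + 4×2 = 24; y[3] = 2×2 + 3×1 + 2×4 + 4×1 = 19 → [26, 19, 24, 19]

Linear: [2, 11, 16, 19, 24, 8, 8], Circular: [26, 19, 24, 19]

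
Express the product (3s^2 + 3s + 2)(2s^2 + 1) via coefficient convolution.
Ascending coefficients: a = [2, 3, 3], b = [1, 0, 2]. c[0] = 2×1 = 2; c[1] = 2×0 + 3×1 = 3; c[2] = 2×2 + 3×0 + 3×1 = 7; c[3] = 3×2 + 3×0 = 6; c[4] = 3×2 = 6. Result coefficients: [2, 3, 7, 6, 6] → 6s^4 + 6s^3 + 7s^2 + 3s + 2

6s^4 + 6s^3 + 7s^2 + 3s + 2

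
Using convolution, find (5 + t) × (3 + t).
Ascending coefficients: a = [5, 1], b = [3, 1]. c[0] = 5×3 = 15; c[1] = 5×1 + 1×3 = 8; c[2] = 1×1 = 1. Result coefficients: [15, 8, 1] → 15 + 8t + t^2

15 + 8t + t^2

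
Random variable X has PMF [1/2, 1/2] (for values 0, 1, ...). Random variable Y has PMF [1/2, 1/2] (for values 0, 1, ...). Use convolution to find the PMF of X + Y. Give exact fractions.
P(X+Y=k) = Σ_i P(X=i)·P(Y=k-i) — a convolution of [1/2, 1/2] and [1/2, 1/2]. P(X+Y=0) = (1/2)×(1/2) = 1/4; P(X+Y=1) = (1/2)×(1/2) + (1/2)×(1/2) = 1/4 + 1/4 = 1/2; P(X+Y=2) = (1/2)×(1/2) = 1/4. PMF: [1/4, 1/2, 1/4] (sums to 1 ✓)

[1/4, 1/2, 1/4]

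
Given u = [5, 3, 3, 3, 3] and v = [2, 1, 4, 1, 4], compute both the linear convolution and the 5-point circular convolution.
Linear: y_lin[0] = 5×2 = 10; y_lin[1] = 5×1 + 3×2 = 11; y_lin[2] = 5×4 + 3×1 + 3×2 = 29; y_lin[3] = 5×1 + 3×4 + 3×1 + 3×2 = 26; y_lin[4] = 5×4 + 3×1 + 3×4 + 3×1 + 3×2 = 44; y_lin[5] = 3×4 + 3×1 + 3×4 + 3×1 = 30; y_lin[6] = 3×4 + 3×1 + 3×4 = 27; y_lin[7] = 3×4 + 3×1 = 15; y_lin[8] = 3×4 = 12 → [10, 11, 29, 26, 44, 30, 27, 15, 12]. Circular (length 5): y[0] = 5×2 + 3×4 + 3×1 + 3×4 + 3×1 = 40; y[1] = 5×1 + 3×2 + 3×4 + 3×1 + 3×4 = 38; y[2] = 5×4 + 3×1 + 3×2 + 3×4 + 3×1 = 44; y[3] = 5×1 + 3×4 + 3×1 + 3×2 + 3×4 = 38; y[4] = 5×4 + 3×1 + 3×4 + 3×1 + 3×2 = 44 → [40, 38, 44, 38, 44]

Linear: [10, 11, 29, 26, 44, 30, 27, 15, 12], Circular: [40, 38, 44, 38, 44]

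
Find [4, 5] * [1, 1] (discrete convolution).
y[0] = 4×1 = 4; y[1] = 4×1 + 5×1 = 9; y[2] = 5×1 = 5

[4, 9, 5]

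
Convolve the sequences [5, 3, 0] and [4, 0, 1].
y[0] = 5×4 = 20; y[1] = 5×0 + 3×4 = 12; y[2] = 5×1 + 3×0 + 0×4 = 5; y[3] = 3×1 + 0×0 = 3; y[4] = 0×1 = 0

[20, 12, 5, 3, 0]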